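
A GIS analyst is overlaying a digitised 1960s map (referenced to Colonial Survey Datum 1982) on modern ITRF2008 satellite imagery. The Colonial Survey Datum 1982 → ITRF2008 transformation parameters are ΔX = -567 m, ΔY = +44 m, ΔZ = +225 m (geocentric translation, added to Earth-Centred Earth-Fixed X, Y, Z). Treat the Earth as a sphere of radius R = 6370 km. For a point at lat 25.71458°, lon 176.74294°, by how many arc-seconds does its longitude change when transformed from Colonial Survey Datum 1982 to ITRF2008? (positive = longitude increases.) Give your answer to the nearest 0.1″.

Δλ = -0.4″

sin φ = 0.433888, cos φ = 0.900967, sin λ = 0.056816, cos λ = -0.998385.
East component: ΔE = −sin λ·ΔX + cos λ·ΔY = −(0.056816)(-567) + (-0.998385)(44) = -11.71 m.
1° of latitude spans πR/180 = 111177 m; at latitude φ, 1° of longitude spans that × cos φ = 100167.2 m, so Δλ = -11.71 / 100167.2 × 3600 = -0.421″.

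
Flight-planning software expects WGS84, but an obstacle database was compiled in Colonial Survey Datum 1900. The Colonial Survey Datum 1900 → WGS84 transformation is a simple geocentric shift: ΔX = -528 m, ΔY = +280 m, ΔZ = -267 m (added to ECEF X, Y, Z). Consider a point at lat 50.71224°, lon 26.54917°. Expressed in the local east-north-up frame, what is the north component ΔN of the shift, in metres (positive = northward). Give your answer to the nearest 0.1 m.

ΔN = 99.6 m

The local north axis is (−sin φ cos λ, −sin φ sin λ, cos φ), giving ΔN = 365.566 − 96.863 − 169.069 = 99.63 m.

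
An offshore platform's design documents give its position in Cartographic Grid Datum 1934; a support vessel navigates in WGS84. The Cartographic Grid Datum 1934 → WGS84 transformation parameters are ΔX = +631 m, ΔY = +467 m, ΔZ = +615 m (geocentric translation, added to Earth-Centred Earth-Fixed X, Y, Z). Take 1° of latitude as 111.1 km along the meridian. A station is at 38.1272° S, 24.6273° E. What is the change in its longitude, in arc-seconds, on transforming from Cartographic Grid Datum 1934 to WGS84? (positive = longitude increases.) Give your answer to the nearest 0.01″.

sin φ = -0.617409, cos φ = 0.786642, sin λ = 0.416714, cos λ = 0.909038.
East component: ΔE = −sin λ·ΔX + cos λ·ΔY = −(0.416714)(631) + (0.909038)(467) = 161.57 m.
1° of latitude spans 111100 m; at latitude φ, 1° of longitude spans that × cos φ = 87395.9 m, so Δλ = 161.57 / 87395.9 × 3600 = 6.656″.

Δλ = 6.66″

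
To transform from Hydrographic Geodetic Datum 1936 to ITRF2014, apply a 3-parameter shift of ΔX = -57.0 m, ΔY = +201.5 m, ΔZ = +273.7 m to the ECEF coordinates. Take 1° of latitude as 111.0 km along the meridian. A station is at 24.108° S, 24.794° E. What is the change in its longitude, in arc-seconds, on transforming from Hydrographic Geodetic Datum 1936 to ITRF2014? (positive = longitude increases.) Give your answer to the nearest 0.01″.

sin φ = -0.408458, cos φ = 0.912777, sin λ = 0.419357, cos λ = 0.907821.
East component: ΔE = −sin λ·ΔX + cos λ·ΔY = −(0.419357)(-57.0) + (0.907821)(201.5) = 206.83 m.
1° of latitude spans 111000 m; at latitude φ, 1° of longitude spans that × cos φ = 101318.3 m, so Δλ = 206.83 / 101318.3 × 3600 = 7.349″.

Δλ = 7.35″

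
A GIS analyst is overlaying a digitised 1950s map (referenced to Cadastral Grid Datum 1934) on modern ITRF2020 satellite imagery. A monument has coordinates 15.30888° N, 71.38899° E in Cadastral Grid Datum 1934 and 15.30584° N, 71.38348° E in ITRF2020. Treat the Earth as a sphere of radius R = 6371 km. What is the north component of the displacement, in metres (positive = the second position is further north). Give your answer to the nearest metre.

Δφ = 15.30584° − 15.30888° = -0.00304°; Δλ = 71.38348° − 71.38899° = -0.00551°.
1° along a meridian = πR/180 = 111195 m.
ΔN = Δφ × 111195 = -338.0 m; ΔE = Δλ × 111195 × cos(15.30888°) = -0.00551 × 111195 × 0.964517 = -590.9 m.

ΔN = -338 m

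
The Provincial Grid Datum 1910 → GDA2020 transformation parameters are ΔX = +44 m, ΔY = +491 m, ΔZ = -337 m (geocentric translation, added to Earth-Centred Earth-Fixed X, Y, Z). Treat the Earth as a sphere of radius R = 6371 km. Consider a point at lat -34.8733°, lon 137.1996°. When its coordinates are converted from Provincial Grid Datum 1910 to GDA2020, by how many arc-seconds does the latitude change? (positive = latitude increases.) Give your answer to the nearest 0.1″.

Δφ = -3.4″

sin φ = -0.571764, cos φ = 0.820418, sin λ = 0.679446, cos λ = -0.733725.
North component: ΔN = −sin φ cos λ·ΔX − sin φ sin λ·ΔY + cos φ·ΔZ = −(-0.571764)(-0.733725)(44) − (-0.571764)(0.679446)(491) + (0.820418)(-337) = -104.19 m.
1° of latitude spans πR/180 = 111195 m, so Δφ = -104.19 / 111195 × 3600 = -3.373″.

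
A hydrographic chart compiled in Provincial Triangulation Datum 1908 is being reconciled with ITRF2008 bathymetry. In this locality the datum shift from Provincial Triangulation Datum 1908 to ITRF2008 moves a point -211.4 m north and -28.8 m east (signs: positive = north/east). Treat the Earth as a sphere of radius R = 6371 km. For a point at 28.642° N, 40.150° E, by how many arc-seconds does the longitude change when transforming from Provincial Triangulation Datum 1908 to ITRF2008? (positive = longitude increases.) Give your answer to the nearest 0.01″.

Δλ = -1.06″

At latitude 28.642°, cos φ = 0.877632.
One radian of longitude at latitude φ spans R cos φ, so Δλ = ΔE / (R cos φ) = -28.8 / (6371000 × 0.877632) = -5.1508e-06 rad = -1.062″.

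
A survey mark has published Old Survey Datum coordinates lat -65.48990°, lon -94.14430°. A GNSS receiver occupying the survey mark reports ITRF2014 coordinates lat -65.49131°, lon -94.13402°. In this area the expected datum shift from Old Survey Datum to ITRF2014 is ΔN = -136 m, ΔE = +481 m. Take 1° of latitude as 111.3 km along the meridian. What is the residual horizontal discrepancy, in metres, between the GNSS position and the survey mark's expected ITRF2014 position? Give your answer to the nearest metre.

Observed coordinate differences: Δφ = -0.00141°, Δλ = +0.01028°.
Converting to metres (1° lat = 111300 m, cos φ = 0.414854): observed ΔN = -156.9 m, observed ΔE = 474.7 m.
Subtracting the expected shift leaves a residual of -156.9 − (-136) = -20.9 m north and 474.7 − (481) = -6.3 m east.
Residual distance = √((-20.9)² + (-6.3)²) = 21.9 m.

22 m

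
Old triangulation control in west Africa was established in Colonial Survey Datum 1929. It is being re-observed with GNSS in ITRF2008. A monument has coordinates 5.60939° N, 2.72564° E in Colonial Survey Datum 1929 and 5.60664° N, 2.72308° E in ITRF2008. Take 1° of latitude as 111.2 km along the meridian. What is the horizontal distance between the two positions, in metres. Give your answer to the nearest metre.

417 m

Δφ = 5.60664° − 5.60939° = -0.00275°; Δλ = 2.72308° − 2.72564° = -0.00256°.
ΔN = Δφ × 111200 = -305.8 m; ΔE = Δλ × 111200 × cos(5.60939°) = -0.00256 × 111200 × 0.995211 = -283.3 m.
Distance = √(ΔE² + ΔN²) = √((-283.3)² + (-305.8)²) = 416.9 m.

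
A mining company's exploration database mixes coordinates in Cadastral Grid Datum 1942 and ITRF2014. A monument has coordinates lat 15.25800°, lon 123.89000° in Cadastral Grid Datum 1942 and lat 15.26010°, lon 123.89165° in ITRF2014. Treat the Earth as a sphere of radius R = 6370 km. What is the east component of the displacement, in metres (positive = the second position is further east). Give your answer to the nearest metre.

Δφ = 15.26010° − 15.25800° = +0.00210°; Δλ = 123.89165° − 123.89000° = +0.00165°.
1° along a meridian = πR/180 = 111177 m.
ΔN = Δφ × 111177 = 233.5 m; ΔE = Δλ × 111177 × cos(15.25800°) = +0.00165 × 111177 × 0.964751 = 177.0 m.

ΔE = 177 m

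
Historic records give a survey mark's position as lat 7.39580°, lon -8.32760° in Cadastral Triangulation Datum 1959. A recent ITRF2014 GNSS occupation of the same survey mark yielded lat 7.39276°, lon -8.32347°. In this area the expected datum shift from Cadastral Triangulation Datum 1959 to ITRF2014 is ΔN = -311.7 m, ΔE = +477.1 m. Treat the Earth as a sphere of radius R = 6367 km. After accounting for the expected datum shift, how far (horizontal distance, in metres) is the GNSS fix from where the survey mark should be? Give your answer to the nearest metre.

34 m

Observed coordinate differences: Δφ = -0.00304°, Δλ = +0.00413°.
Converting to metres (1° lat = 111125 m, cos φ = 0.991681): observed ΔN = -337.8 m, observed ΔE = 455.1 m.
Subtracting the expected shift leaves a residual of -337.8 − (-311.7) = -26.1 m north and 455.1 − (477.1) = -22.0 m east.
Residual distance = √((-26.1)² + (-22.0)²) = 34.1 m.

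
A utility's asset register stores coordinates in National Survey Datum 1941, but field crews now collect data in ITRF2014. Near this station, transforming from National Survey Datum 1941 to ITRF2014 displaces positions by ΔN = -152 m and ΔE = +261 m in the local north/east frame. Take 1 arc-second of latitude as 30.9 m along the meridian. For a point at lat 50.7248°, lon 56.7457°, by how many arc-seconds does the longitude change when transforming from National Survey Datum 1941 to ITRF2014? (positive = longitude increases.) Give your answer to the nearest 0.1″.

Δλ = 13.3″

At latitude 50.7248°, cos φ = 0.633046.
1″ of longitude at this latitude = 30.90 × cos φ = 19.5611 m, so Δλ = 261.0 / 19.5611 = 13.343″.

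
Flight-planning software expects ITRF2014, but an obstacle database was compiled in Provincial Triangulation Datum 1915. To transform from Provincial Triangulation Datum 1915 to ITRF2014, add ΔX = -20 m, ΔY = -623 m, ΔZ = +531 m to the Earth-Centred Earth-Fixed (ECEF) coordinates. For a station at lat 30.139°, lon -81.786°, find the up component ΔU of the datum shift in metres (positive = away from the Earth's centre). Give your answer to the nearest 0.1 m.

At φ = 30.139°, λ = -81.786°: sin φ = 0.502100, cos φ = 0.864810, sin λ = -0.989741, cos λ = 0.142871.
ΔU = cos φ cos λ·ΔX + cos φ sin λ·ΔY + sin φ·ΔZ = (0.864810)(0.142871)(-20) + (0.864810)(-0.989741)(-623) + (0.502100)(531) = 797.39 m.

ΔU = 797.4 m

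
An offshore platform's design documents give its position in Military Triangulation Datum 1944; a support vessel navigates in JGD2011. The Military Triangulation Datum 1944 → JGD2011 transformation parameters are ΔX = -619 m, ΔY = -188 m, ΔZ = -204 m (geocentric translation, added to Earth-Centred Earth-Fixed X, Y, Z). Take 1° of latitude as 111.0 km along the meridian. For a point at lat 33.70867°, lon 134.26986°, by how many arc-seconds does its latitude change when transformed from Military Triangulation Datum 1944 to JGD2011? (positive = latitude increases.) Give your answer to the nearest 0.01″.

sin φ = 0.554970, cos φ = 0.831870, sin λ = 0.716060, cos λ = -0.698039.
North component: ΔN = −sin φ cos λ·ΔX − sin φ sin λ·ΔY + cos φ·ΔZ = −(0.554970)(-0.698039)(-619) − (0.554970)(0.716060)(-188) + (0.831870)(-204) = -334.79 m.
1° of latitude spans 111000 m, so Δφ = -334.79 / 111000 × 3600 = -10.858″.

Δφ = -10.86″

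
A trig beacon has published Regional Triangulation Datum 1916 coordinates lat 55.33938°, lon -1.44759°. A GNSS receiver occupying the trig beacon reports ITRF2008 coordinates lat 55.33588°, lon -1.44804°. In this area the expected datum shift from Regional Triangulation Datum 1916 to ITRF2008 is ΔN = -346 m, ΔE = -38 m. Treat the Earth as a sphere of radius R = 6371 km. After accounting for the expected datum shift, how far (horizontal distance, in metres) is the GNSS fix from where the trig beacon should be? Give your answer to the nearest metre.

Observed coordinate differences: Δφ = -0.00350°, Δλ = -0.00045°.
Converting to metres (1° lat = 111195 m, cos φ = 0.568714): observed ΔN = -389.2 m, observed ΔE = -28.5 m.
Subtracting the expected shift leaves a residual of -389.2 − (-346) = -43.2 m north and -28.5 − (-38) = 9.5 m east.
Residual distance = √((-43.2)² + 9.5²) = 44.2 m.

44 m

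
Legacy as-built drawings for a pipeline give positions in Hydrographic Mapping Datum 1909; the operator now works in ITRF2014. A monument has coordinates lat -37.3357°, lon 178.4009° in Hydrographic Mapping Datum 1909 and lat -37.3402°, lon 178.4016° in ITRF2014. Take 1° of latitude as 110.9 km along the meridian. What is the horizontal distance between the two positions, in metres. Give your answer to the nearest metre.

503 m

Δφ = -37.3402° − -37.3357° = -0.0045°; Δλ = 178.4016° − 178.4009° = +0.0007°.
ΔN = Δφ × 110900 = -499.1 m; ΔE = Δλ × 110900 × cos(-37.3357°) = +0.0007 × 110900 × 0.795096 = 61.7 m.
Distance = √(ΔE² + ΔN²) = √(61.7² + (-499.1)²) = 502.9 m.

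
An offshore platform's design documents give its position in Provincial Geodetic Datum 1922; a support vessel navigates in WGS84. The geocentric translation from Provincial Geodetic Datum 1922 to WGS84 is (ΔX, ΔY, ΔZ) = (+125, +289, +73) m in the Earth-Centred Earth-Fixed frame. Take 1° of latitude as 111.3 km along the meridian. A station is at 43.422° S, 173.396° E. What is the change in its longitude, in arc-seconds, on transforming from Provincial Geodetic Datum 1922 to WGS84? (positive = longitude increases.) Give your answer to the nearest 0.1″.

Δλ = -13.4″

sin φ = -0.687366, cos φ = 0.726311, sin λ = 0.115007, cos λ = -0.993365.
East component: ΔE = −sin λ·ΔX + cos λ·ΔY = −(0.115007)(125) + (-0.993365)(289) = -301.46 m.
1° of latitude spans 111300 m; at latitude φ, 1° of longitude spans that × cos φ = 80838.4 m, so Δλ = -301.46 / 80838.4 × 3600 = -13.425″.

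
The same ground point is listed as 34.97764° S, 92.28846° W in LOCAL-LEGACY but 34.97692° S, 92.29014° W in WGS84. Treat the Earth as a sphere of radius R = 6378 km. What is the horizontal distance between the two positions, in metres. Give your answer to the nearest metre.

Δφ = -34.97692° − -34.97764° = +0.00072°; Δλ = -92.29014° − -92.28846° = -0.00168°.
1° along a meridian = πR/180 = 111317 m.
ΔN = Δφ × 111317 = 80.1 m; ΔE = Δλ × 111317 × cos(-34.97764°) = -0.00168 × 111317 × 0.819376 = -153.2 m.
Distance = √(ΔE² + ΔN²) = √((-153.2)² + 80.1²) = 172.9 m.

173 m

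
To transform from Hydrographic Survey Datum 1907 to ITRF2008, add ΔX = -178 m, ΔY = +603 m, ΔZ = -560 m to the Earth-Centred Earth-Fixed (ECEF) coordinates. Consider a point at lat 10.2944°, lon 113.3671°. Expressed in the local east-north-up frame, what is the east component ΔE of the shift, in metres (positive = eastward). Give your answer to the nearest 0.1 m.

ΔE = -75.8 m

The local east axis at (φ, λ) is (−sin λ, cos λ, 0), so ΔE = −sin(113.3671°)·(-178) + cos(113.3671°)·603 = -75.76 m.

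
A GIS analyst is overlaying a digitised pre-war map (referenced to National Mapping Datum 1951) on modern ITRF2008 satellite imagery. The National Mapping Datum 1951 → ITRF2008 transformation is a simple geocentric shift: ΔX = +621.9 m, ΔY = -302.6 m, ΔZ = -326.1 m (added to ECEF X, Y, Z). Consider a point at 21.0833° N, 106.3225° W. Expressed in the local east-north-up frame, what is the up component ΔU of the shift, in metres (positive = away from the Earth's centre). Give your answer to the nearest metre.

ΔU = -9 m

At φ = 21.0833°, λ = -106.3225°: sin φ = 0.359725, cos φ = 0.933058, sin λ = -0.959695, cos λ = -0.281044.
ΔU = cos φ cos λ·ΔX + cos φ sin λ·ΔY + sin φ·ΔZ = (0.933058)(-0.281044)(621.9) + (0.933058)(-0.959695)(-302.6) + (0.359725)(-326.1) = -9.42 m.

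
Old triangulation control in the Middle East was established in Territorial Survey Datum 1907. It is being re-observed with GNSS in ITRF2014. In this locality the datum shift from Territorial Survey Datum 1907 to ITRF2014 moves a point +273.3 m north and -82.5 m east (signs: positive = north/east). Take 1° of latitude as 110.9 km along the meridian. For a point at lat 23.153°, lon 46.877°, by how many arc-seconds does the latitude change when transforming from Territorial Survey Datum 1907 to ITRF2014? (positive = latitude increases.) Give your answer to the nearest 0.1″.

Δφ = 8.9″

1° of latitude = 110.9 km, so Δφ = 273.3 / 110900 = 0.0024644° = 8.872″.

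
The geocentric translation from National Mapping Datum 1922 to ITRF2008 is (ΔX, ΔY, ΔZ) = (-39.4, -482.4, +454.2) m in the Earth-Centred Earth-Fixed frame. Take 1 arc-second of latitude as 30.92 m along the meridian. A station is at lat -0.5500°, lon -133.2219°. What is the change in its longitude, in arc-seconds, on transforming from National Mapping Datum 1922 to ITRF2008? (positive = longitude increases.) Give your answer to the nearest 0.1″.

Δλ = 9.8″

sin φ = -0.009599, cos φ = 0.999954, sin λ = -0.728707, cos λ = -0.684826.
East component: ΔE = −sin λ·ΔX + cos λ·ΔY = −(-0.728707)(-39.4) + (-0.684826)(-482.4) = 301.65 m.
1° of latitude spans 3600 × 30.92 = 111312 m; at latitude φ, 1° of longitude spans that × cos φ = 111306.9 m, so Δλ = 301.65 / 111306.9 × 3600 = 9.756″.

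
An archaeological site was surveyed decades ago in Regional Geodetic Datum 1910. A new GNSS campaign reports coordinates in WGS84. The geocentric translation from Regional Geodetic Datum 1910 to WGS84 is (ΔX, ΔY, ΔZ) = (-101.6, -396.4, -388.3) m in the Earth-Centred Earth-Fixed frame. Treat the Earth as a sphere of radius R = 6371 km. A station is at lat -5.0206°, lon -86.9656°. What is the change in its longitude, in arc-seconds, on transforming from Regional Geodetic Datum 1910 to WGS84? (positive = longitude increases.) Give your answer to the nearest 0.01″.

sin φ = -0.087514, cos φ = 0.996163, sin λ = -0.998598, cos λ = 0.052936.
East component: ΔE = −sin λ·ΔX + cos λ·ΔY = −(-0.998598)(-101.6) + (0.052936)(-396.4) = -122.44 m.
1° of latitude spans πR/180 = 111195 m; at latitude φ, 1° of longitude spans that × cos φ = 110768.3 m, so Δλ = -122.44 / 110768.3 × 3600 = -3.979″.

Δλ = -3.98″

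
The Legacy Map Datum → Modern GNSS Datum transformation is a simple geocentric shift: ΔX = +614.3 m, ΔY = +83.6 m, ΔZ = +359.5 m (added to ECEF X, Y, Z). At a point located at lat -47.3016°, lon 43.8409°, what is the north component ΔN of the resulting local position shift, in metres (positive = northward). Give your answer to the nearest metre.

ΔN = 612 m

The local north axis is (−sin φ cos λ, −sin φ sin λ, cos φ), giving ΔN = 325.630 + 42.557 + 243.791 = 611.98 m.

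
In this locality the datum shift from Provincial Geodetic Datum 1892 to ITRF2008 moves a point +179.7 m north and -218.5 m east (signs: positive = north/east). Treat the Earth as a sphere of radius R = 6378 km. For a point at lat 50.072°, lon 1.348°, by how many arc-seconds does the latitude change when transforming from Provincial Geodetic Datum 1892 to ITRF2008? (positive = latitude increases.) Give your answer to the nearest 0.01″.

Δφ = 5.81″

On a sphere of radius R, 1 rad of latitude = R, so Δφ = ΔN / R = 179.7 / 6378000 = 2.8175e-05 rad = 5.812″.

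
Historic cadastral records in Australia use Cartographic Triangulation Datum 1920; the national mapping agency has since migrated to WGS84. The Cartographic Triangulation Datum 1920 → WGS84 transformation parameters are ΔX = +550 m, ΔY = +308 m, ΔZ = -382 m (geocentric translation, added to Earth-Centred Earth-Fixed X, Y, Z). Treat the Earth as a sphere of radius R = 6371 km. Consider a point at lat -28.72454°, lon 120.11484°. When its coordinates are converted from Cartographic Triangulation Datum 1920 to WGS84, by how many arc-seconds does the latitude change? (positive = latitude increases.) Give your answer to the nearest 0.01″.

sin φ = -0.480599, cos φ = 0.876940, sin λ = 0.865021, cos λ = -0.501735.
North component: ΔN = −sin φ cos λ·ΔX − sin φ sin λ·ΔY + cos φ·ΔZ = −(-0.480599)(-0.501735)(550) − (-0.480599)(0.865021)(308) + (0.876940)(-382) = -339.57 m.
1° of latitude spans πR/180 = 111195 m, so Δφ = -339.57 / 111195 × 3600 = -10.994″.

Δφ = -10.99″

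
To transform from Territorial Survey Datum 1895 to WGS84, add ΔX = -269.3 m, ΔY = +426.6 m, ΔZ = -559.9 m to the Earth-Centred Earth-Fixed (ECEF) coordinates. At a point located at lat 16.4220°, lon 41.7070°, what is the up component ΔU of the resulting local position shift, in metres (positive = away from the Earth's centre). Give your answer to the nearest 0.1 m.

ΔU = -78.9 m

The local up (radial) axis is (cos φ cos λ, cos φ sin λ, sin φ), giving ΔU = -192.846 + 272.248 − 158.289 = -78.89 m.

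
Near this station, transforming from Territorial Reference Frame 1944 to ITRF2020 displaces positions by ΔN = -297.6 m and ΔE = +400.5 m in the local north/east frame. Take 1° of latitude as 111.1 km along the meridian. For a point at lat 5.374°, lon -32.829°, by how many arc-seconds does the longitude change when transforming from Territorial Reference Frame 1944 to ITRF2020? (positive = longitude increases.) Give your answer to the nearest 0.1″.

At latitude 5.374°, cos φ = 0.995605.
1° of longitude at this latitude = 111.1 × cos φ = 110.61 km, so Δλ = 400.5 / 110611.7 = 0.0036208° = 13.035″.

Δλ = 13.0″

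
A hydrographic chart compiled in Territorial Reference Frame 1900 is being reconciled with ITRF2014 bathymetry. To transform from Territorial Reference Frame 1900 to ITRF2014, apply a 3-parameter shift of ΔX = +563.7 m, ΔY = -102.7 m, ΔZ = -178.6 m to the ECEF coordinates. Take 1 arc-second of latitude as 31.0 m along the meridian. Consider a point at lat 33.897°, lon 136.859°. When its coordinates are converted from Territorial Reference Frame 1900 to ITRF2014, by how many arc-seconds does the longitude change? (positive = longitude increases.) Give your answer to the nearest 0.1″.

Δλ = -12.1″

sin φ = 0.557702, cos φ = 0.830041, sin λ = 0.683796, cos λ = -0.729673.
East component: ΔE = −sin λ·ΔX + cos λ·ΔY = −(0.683796)(563.7) + (-0.729673)(-102.7) = -310.52 m.
1° of latitude spans 3600 × 31.00 = 111600 m; at latitude φ, 1° of longitude spans that × cos φ = 92632.6 m, so Δλ = -310.52 / 92632.6 × 3600 = -12.068″.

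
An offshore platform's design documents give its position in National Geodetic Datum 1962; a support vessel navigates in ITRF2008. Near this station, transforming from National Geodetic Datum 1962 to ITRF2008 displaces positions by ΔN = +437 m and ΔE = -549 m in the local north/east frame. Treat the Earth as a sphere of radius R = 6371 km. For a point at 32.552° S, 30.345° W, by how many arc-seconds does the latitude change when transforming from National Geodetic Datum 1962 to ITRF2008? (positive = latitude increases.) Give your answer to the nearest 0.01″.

Δφ = 14.15″

On a sphere of radius R, 1 rad of latitude = R, so Δφ = ΔN / R = 437.0 / 6371000 = 6.8592e-05 rad = 14.148″.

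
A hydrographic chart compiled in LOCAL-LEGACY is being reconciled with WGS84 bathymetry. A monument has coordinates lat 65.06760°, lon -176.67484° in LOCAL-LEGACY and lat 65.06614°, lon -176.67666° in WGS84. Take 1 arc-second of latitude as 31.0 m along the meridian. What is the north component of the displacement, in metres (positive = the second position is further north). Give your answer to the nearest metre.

ΔN = -163 m

Δφ = 65.06614° − 65.06760° = -0.00146°; Δλ = -176.67666° − -176.67484° = -0.00182°.
1° of latitude = 3600 × 31.00 = 111600 m.
ΔN = Δφ × 111600 = -162.9 m; ΔE = Δλ × 111600 × cos(65.06760°) = -0.00182 × 111600 × 0.421549 = -85.6 m.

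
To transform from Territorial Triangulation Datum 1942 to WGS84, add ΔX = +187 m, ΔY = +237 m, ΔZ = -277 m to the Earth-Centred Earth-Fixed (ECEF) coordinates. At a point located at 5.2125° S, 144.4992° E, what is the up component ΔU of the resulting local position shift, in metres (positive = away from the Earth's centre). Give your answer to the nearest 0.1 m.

The local up (radial) axis is (cos φ cos λ, cos φ sin λ, sin φ), giving ΔU = -151.609 + 137.060 + 25.165 = 10.62 m.

ΔU = 10.6 m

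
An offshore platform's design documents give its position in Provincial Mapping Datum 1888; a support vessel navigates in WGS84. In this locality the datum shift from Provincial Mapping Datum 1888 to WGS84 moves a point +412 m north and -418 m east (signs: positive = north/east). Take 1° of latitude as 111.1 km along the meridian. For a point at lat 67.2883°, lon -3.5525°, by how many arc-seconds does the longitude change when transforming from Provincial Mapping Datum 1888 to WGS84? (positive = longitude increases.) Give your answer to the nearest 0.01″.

Δλ = -35.08″

At latitude 67.2883°, cos φ = 0.386094.
1° of longitude at this latitude = 111.1 × cos φ = 42.90 km, so Δλ = -418.0 / 42895.1 = -0.0097447° = -35.081″.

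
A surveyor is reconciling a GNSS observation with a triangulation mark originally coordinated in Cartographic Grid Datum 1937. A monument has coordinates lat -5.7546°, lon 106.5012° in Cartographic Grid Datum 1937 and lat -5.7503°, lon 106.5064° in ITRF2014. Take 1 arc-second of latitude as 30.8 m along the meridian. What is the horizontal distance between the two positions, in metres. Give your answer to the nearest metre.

Δφ = -5.7503° − -5.7546° = +0.0043°; Δλ = 106.5064° − 106.5012° = +0.0052°.
1° of latitude = 3600 × 30.80 = 110880 m.
ΔN = Δφ × 110880 = 476.8 m; ΔE = Δλ × 110880 × cos(-5.7546°) = +0.0052 × 110880 × 0.994960 = 573.7 m.
Distance = √(ΔE² + ΔN²) = √(573.7² + 476.8²) = 745.9 m.

746 m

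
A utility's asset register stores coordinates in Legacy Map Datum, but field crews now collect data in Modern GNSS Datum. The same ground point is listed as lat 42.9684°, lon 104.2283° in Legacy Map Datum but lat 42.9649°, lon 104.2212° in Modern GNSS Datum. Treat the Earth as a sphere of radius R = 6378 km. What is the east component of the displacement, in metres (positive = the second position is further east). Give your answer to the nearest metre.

ΔE = -578 m

Δφ = 42.9649° − 42.9684° = -0.0035°; Δλ = 104.2212° − 104.2283° = -0.0071°.
1° along a meridian = πR/180 = 111317 m.
ΔN = Δφ × 111317 = -389.6 m; ΔE = Δλ × 111317 × cos(42.9684°) = -0.0071 × 111317 × 0.731730 = -578.3 m.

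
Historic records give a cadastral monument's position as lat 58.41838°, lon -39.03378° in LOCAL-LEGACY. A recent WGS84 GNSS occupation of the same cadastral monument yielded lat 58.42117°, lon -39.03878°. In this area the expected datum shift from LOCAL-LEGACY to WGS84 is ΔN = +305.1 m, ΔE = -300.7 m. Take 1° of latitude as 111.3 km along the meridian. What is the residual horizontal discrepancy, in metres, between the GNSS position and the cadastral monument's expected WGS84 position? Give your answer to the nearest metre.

11 m

Observed coordinate differences: Δφ = +0.00279°, Δλ = -0.00500°.
Converting to metres (1° lat = 111300 m, cos φ = 0.523713): observed ΔN = 310.5 m, observed ΔE = -291.4 m.
Subtracting the expected shift leaves a residual of 310.5 − (305.1) = 5.4 m north and -291.4 − (-300.7) = 9.3 m east.
Residual distance = √(5.4² + 9.3²) = 10.7 m.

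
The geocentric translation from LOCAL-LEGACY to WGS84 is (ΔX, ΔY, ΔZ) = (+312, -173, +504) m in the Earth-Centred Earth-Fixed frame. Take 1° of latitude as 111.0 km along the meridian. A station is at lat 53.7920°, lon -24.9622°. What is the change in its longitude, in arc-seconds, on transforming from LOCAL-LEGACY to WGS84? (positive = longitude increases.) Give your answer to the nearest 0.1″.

Δλ = -1.4″

sin φ = 0.806878, cos φ = 0.590718, sin λ = -0.422020, cos λ = 0.906586.
East component: ΔE = −sin λ·ΔX + cos λ·ΔY = −(-0.422020)(312) + (0.906586)(-173) = -25.17 m.
1° of latitude spans 111000 m; at latitude φ, 1° of longitude spans that × cos φ = 65569.7 m, so Δλ = -25.17 / 65569.7 × 3600 = -1.382″.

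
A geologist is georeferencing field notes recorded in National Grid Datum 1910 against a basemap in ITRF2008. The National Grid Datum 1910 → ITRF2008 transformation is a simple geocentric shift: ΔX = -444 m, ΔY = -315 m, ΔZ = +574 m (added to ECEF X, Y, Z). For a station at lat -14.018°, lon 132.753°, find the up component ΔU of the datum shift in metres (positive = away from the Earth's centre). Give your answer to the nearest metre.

ΔU = -71 m

At φ = -14.018°, λ = 132.753°: sin φ = -0.242227, cos φ = 0.970220, sin λ = 0.734287, cos λ = -0.678839.
ΔU = cos φ cos λ·ΔX + cos φ sin λ·ΔY + sin φ·ΔZ = (0.970220)(-0.678839)(-444) + (0.970220)(0.734287)(-315) + (-0.242227)(574) = -71.02 m.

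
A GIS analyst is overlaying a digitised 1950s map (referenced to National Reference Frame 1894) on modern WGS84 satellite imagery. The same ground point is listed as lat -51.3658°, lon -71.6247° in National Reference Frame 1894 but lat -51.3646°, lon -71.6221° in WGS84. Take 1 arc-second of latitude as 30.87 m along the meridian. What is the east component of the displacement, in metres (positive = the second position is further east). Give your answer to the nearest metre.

Δφ = -51.3646° − -51.3658° = +0.0012°; Δλ = -71.6221° − -71.6247° = +0.0026°.
1° of latitude = 3600 × 30.87 = 111132 m.
ΔN = Δφ × 111132 = 133.4 m; ΔE = Δλ × 111132 × cos(-51.3658°) = +0.0026 × 111132 × 0.624346 = 180.4 m.

ΔE = 180 m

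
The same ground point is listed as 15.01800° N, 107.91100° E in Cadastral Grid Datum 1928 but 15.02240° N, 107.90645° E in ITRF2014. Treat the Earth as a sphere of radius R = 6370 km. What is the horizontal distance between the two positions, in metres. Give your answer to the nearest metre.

Δφ = 15.02240° − 15.01800° = +0.00440°; Δλ = 107.90645° − 107.91100° = -0.00455°.
1° along a meridian = πR/180 = 111177 m.
ΔN = Δφ × 111177 = 489.2 m; ΔE = Δλ × 111177 × cos(15.01800°) = -0.00455 × 111177 × 0.965844 = -488.6 m.
Distance = √(ΔE² + ΔN²) = √((-488.6)² + 489.2²) = 691.4 m.

691 m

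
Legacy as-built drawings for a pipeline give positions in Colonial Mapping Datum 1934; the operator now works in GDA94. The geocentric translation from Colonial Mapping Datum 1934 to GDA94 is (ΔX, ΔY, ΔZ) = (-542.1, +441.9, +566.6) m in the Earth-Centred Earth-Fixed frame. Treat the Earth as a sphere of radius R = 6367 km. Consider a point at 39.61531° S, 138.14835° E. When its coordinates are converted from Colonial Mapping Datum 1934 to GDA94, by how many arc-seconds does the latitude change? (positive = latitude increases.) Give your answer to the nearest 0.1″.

Δφ = 28.6″

sin φ = -0.637630, cos φ = 0.770343, sin λ = 0.667204, cos λ = -0.744875.
North component: ΔN = −sin φ cos λ·ΔX − sin φ sin λ·ΔY + cos φ·ΔZ = −(-0.637630)(-0.744875)(-542.1) − (-0.637630)(0.667204)(441.9) + (0.770343)(566.6) = 881.95 m.
1° of latitude spans πR/180 = 111125 m, so Δφ = 881.95 / 111125 × 3600 = 28.571″.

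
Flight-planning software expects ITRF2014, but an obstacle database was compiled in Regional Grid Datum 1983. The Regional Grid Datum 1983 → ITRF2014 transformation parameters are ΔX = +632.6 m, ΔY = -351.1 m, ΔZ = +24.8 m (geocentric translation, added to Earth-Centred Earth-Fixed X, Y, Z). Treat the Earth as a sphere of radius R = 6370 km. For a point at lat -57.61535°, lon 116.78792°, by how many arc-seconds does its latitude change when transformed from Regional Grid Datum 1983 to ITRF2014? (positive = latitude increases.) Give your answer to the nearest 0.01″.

sin φ = -0.844471, cos φ = 0.535601, sin λ = 0.892681, cos λ = -0.450689.
North component: ΔN = −sin φ cos λ·ΔX − sin φ sin λ·ΔY + cos φ·ΔZ = −(-0.844471)(-0.450689)(632.6) − (-0.844471)(0.892681)(-351.1) + (0.535601)(24.8) = -492.16 m.
1° of latitude spans πR/180 = 111177 m, so Δφ = -492.16 / 111177 × 3600 = -15.936″.

Δφ = -15.94″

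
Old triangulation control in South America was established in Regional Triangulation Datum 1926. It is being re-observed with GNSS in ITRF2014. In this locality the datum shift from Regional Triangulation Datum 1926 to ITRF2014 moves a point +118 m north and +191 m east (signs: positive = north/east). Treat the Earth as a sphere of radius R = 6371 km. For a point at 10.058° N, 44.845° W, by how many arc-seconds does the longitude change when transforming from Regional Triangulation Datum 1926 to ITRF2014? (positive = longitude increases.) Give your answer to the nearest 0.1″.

Δλ = 6.3″

At latitude 10.058°, cos φ = 0.984631.
One radian of longitude at latitude φ spans R cos φ, so Δλ = ΔE / (R cos φ) = 191.0 / (6371000 × 0.984631) = 3.0448e-05 rad = 6.280″.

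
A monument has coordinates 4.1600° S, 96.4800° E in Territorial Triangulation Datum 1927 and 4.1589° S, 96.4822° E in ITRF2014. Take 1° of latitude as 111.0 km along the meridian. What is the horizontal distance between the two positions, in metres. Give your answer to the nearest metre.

272 m

Δφ = -4.1589° − -4.1600° = +0.0011°; Δλ = 96.4822° − 96.4800° = +0.0022°.
ΔN = Δφ × 111000 = 122.1 m; ΔE = Δλ × 111000 × cos(-4.1600°) = +0.0022 × 111000 × 0.997365 = 243.6 m.
Distance = √(ΔE² + ΔN²) = √(243.6² + 122.1²) = 272.4 m.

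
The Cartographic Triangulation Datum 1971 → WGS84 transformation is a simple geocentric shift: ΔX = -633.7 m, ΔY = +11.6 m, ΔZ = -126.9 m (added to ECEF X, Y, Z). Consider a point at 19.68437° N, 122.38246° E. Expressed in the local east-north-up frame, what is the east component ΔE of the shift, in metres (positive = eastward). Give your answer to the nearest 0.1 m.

The local east axis at (φ, λ) is (−sin λ, cos λ, 0), so ΔE = −sin(122.38246°)·(-633.7) + cos(122.38246°)·11.6 = 528.94 m.

ΔE = 528.9 m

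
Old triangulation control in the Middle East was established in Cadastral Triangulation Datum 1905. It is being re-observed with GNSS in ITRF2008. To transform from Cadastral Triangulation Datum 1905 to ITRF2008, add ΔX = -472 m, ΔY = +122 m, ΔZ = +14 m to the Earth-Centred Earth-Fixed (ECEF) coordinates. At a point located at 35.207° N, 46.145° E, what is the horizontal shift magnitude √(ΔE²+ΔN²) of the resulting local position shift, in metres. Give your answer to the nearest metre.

At φ = 35.207°, λ = 46.145°: sin φ = 0.576532, cos φ = 0.817074, sin λ = 0.721095, cos λ = 0.692836.
ΔE = −sin λ·ΔX + cos λ·ΔY = −(0.721095)·(-472) + (0.692836)·(122) = 424.88 m.
ΔN = −sin φ cos λ·ΔX − sin φ sin λ·ΔY + cos φ·ΔZ = −(0.576532)(0.692836)(-472) − (0.576532)(0.721095)(122) + (0.817074)(14) = 149.26 m.
Horizontal magnitude = √(ΔE² + ΔN²) = √(424.88² + 149.26²) = 450.34 m.

450 m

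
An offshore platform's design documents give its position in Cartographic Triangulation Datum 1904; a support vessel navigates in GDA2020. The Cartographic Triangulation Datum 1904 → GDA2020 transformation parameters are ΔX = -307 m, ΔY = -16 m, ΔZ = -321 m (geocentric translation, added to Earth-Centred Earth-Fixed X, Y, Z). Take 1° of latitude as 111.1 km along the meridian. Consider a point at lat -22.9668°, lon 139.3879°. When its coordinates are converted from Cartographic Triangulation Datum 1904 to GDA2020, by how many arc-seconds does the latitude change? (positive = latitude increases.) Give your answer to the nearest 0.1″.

sin φ = -0.390198, cos φ = 0.920731, sin λ = 0.650935, cos λ = -0.759134.
North component: ΔN = −sin φ cos λ·ΔX − sin φ sin λ·ΔY + cos φ·ΔZ = −(-0.390198)(-0.759134)(-307) − (-0.390198)(0.650935)(-16) + (0.920731)(-321) = -208.68 m.
1° of latitude spans 111100 m, so Δφ = -208.68 / 111100 × 3600 = -6.762″.

Δφ = -6.8″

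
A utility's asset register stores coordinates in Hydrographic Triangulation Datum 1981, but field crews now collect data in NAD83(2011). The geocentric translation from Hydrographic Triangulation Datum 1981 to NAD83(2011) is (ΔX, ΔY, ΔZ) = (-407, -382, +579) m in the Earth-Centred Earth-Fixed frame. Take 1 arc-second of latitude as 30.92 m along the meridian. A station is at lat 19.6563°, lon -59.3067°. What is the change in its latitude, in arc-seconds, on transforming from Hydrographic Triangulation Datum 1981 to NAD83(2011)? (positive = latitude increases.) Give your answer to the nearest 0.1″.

sin φ = 0.336377, cos φ = 0.941727, sin λ = -0.859912, cos λ = 0.510442.
North component: ΔN = −sin φ cos λ·ΔX − sin φ sin λ·ΔY + cos φ·ΔZ = −(0.336377)(0.510442)(-407) − (0.336377)(-0.859912)(-382) + (0.941727)(579) = 504.65 m.
1° of latitude spans 3600 × 30.92 = 111312 m, so Δφ = 504.65 / 111312 × 3600 = 16.321″.

Δφ = 16.3″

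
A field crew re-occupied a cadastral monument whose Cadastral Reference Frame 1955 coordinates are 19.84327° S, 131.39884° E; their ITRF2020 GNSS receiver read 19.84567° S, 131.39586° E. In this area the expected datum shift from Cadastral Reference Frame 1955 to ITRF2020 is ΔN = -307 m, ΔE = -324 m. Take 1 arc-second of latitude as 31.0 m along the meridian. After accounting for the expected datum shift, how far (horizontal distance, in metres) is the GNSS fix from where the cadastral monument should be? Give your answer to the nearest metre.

41 m

Observed coordinate differences: Δφ = -0.00240°, Δλ = -0.00298°.
Converting to metres (1° lat = 111600 m, cos φ = 0.940625): observed ΔN = -267.8 m, observed ΔE = -312.8 m.
Subtracting the expected shift leaves a residual of -267.8 − (-307) = 39.2 m north and -312.8 − (-324) = 11.2 m east.
Residual distance = √(39.2² + 11.2²) = 40.7 m.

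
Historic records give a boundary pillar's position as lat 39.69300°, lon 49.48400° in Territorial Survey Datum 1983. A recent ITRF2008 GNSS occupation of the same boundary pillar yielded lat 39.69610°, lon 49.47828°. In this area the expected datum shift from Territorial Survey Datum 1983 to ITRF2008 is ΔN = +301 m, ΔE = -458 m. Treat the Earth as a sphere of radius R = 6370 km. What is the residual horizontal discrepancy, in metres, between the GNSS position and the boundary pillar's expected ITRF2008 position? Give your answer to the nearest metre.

Observed coordinate differences: Δφ = +0.00310°, Δλ = -0.00572°.
Converting to metres (1° lat = 111177 m, cos φ = 0.769478): observed ΔN = 344.7 m, observed ΔE = -489.3 m.
Subtracting the expected shift leaves a residual of 344.7 − (301) = 43.7 m north and -489.3 − (-458) = -31.3 m east.
Residual distance = √(43.7² + (-31.3)²) = 53.7 m.

54 m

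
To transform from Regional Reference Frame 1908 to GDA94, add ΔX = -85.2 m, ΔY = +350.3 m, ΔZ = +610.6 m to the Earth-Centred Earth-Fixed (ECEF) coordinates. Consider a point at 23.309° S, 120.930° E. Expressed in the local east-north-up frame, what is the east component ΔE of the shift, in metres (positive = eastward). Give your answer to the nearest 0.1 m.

The local east axis at (φ, λ) is (−sin λ, cos λ, 0), so ΔE = −sin(120.930°)·(-85.2) + cos(120.930°)·350.3 = -106.97 m.

ΔE = -107.0 m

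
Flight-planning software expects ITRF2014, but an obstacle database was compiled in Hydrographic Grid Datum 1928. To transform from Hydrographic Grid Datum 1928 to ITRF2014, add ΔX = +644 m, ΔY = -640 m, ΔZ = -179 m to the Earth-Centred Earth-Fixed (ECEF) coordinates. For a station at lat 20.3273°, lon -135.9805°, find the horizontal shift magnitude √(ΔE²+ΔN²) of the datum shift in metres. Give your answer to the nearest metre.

The local east axis at (φ, λ) is (−sin λ, cos λ, 0), so ΔE = −sin(-135.9805°)·644 + cos(-135.9805°)·(-640) = 907.74 m.
The local north axis is (−sin φ cos λ, −sin φ sin λ, cos φ), giving ΔN = 160.874 − 154.494 − 167.853 = -161.47 m.
Horizontal magnitude = √(ΔE² + ΔN²) = √(907.74² + (-161.47)²) = 921.99 m.

922 m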